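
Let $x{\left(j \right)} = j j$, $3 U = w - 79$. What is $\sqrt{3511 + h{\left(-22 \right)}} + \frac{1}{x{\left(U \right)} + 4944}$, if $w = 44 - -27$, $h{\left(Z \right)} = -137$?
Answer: $\frac{9}{44560} + \sqrt{3374} \approx 58.086$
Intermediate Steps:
$w = 71$ ($w = 44 + 27 = 71$)
$U = - \frac{8}{3}$ ($U = \frac{71 - 79}{3} = \frac{1}{3} \left(-8\right) = - \frac{8}{3} \approx -2.6667$)
$x{\left(j \right)} = j^{2}$
$\sqrt{3511 + h{\left(-22 \right)}} + \frac{1}{x{\left(U \right)} + 4944} = \sqrt{3511 - 137} + \frac{1}{\left(- \frac{8}{3}\right)^{2} + 4944} = \sqrt{3374} + \frac{1}{\frac{64}{9} + 4944} = \sqrt{3374} + \frac{1}{\frac{44560}{9}} = \sqrt{3374} + \frac{9}{44560} = \frac{9}{44560} + \sqrt{3374}$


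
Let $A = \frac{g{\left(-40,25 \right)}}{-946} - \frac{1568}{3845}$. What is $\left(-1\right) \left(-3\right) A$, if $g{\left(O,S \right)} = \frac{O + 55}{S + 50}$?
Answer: $- \frac{4452291}{3637370} \approx -1.224$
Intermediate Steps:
$g{\left(O,S \right)} = \frac{55 + O}{50 + S}$
$A = - \frac{1484097}{3637370}$ ($A = \frac{\frac{1}{50 + 25} \left(55 - 40\right)}{-946} - \frac{1568}{3845} = \frac{1}{75} \cdot 15 \left(- \frac{1}{946}\right) - \frac{1568}{3845} = \frac{1}{5} \left(- \frac{1}{946}\right) - \frac{1568}{3845} = - \frac{1}{4730} - \frac{1568}{3845} = - \frac{1484097}{3637370} \approx -0.40801$)
$\left(-1\right) \left(-3\right) A = \left(-1\right) \left(-3\right) \left(- \frac{1484097}{3637370}\right) = 3 \left(- \frac{1484097}{3637370}\right) = - \frac{4452291}{3637370}$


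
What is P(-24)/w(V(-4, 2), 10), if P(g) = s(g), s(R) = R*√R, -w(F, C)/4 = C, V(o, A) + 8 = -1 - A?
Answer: 6*I*√6/5 ≈ 2.9394*I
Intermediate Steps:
V(o, A) = -9 - A (V(o, A) = -8 + (-1 - A) = -9 - A)
w(F, C) = -4*C
s(R) = R^(3/2)
P(g) = g^(3/2)
P(-24)/w(V(-4, 2), 10) = (-24)^(3/2)/((-4*10)) = -48*I*√6/(-40) = -48*I*√6*(-1/40) = 6*I*√6/5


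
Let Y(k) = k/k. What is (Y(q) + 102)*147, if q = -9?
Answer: 15141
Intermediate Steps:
Y(k) = 1
(Y(q) + 102)*147 = (1 + 102)*147 = 103*147 = 15141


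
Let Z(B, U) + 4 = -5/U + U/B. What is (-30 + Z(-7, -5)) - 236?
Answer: -1878/7 ≈ -268.29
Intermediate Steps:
Z(B, U) = -4 - 5/U + U/B (Z(B, U) = -4 + (-5/U + U/B) = -4 - 5/U + U/B)
(-30 + Z(-7, -5)) - 236 = (-30 + (-4 - 5/(-5) - 5/(-7))) - 236 = (-30 + (-4 - 5*(-1/5) - 5*(-1/7))) - 236 = (-30 + (-4 + 1 + 5/7)) - 236 = (-30 - 16/7) - 236 = -226/7 - 236 = -1878/7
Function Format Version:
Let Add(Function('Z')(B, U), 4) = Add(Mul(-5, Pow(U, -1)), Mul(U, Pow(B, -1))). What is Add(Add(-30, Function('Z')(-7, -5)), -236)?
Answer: Rational(-1878, 7) ≈ -268.29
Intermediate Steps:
Function('Z')(B, U) = Add(-4, Mul(-5, Pow(U, -1)), Mul(U, Pow(B, -1))) (Function('Z')(B, U) = Add(-4, Add(Mul(-5, Pow(U, -1)), Mul(U, Pow(B, -1)))) = Add(-4, Mul(-5, Pow(U, -1)), Mul(U, Pow(B, -1))))
Add(Add(-30, Function('Z')(-7, -5)), -236) = Add(Add(-30, Add(-4, Mul(-5, Pow(-5, -1)), Mul(-5, Pow(-7, -1)))), -236) = Add(Add(-30, Add(-4, Mul(-5, Rational(-1, 5)), Mul(-5, Rational(-1, 7)))), -236) = Add(Add(-30, Add(-4, 1, Rational(5, 7))), -236) = Add(Add(-30, Rational(-16, 7)), -236) = Add(Rational(-226, 7), -236) = Rational(-1878, 7)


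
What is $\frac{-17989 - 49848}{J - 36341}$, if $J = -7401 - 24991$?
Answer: $\frac{9691}{9819} \approx 0.98696$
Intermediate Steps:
$J = -32392$
$\frac{-17989 - 49848}{J - 36341} = \frac{-17989 - 49848}{-32392 - 36341} = - \frac{67837}{-68733} = \left(-67837\right) \left(- \frac{1}{68733}\right) = \frac{9691}{9819}$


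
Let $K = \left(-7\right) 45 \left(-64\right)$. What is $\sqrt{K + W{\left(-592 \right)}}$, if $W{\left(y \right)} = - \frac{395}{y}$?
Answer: $\frac{\sqrt{441599255}}{148} \approx 141.99$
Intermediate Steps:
$K = 20160$ ($K = \left(-315\right) \left(-64\right) = 20160$)
$\sqrt{K + W{\left(-592 \right)}} = \sqrt{20160 - \frac{395}{-592}} = \sqrt{20160 - - \frac{395}{592}} = \sqrt{20160 + \frac{395}{592}} = \sqrt{\frac{11935115}{592}} = \frac{\sqrt{441599255}}{148}$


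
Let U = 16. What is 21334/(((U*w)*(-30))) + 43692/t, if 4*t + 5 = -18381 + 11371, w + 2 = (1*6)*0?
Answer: -1811927/673440 ≈ -2.6906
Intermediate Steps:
w = -2 (w = -2 + (1*6)*0 = -2 + 6*0 = -2 + 0 = -2)
t = -7015/4 (t = -5/4 + (-18381 + 11371)/4 = -5/4 + (¼)*(-7010) = -5/4 - 3505/2 = -7015/4 ≈ -1753.8)
21334/(((U*w)*(-30))) + 43692/t = 21334/(((16*(-2))*(-30))) + 43692/(-7015/4) = 21334/((-32*(-30))) + 43692*(-4/7015) = 21334/960 - 174768/7015 = 21334*(1/960) - 174768/7015 = 10667/480 - 174768/7015 = -1811927/673440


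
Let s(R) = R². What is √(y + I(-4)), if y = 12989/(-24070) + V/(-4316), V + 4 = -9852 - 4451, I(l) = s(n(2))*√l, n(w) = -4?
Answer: √(271731200455 + 3133205379200*I)/312910 ≈ 4.177 + 3.8305*I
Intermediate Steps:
I(l) = 16*√l (I(l) = (-4)²*√l = 16*√l)
V = -14307 (V = -4 + (-9852 - 4451) = -4 - 14303 = -14307)
y = 1736801/625820 (y = 12989/(-24070) - 14307/(-4316) = 12989*(-1/24070) - 14307*(-1/4316) = -12989/24070 + 14307/4316 = 1736801/625820 ≈ 2.7752)
√(y + I(-4)) = √(1736801/625820 + 16*√(-4)) = √(1736801/625820 + 16*(2*I)) = √(1736801/625820 + 32*I)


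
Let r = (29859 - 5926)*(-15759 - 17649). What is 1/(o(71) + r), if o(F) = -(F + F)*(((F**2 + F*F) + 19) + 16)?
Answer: -1/800990278 ≈ -1.2485e-9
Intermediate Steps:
r = -799553664 (r = 23933*(-33408) = -799553664)
o(F) = -2*F*(35 + 2*F**2) (o(F) = -2*F*(((F**2 + F**2) + 19) + 16) = -2*F*((2*F**2 + 19) + 16) = -2*F*((19 + 2*F**2) + 16) = -2*F*(35 + 2*F**2))
1/(o(71) + r) = 1/((-70*71 - 4*71**3) - 799553664) = 1/((-4970 - 4*357911) - 799553664) = 1/((-4970 - 1431644) - 799553664) = 1/(-1436614 - 799553664) = 1/(-800990278) = -1/800990278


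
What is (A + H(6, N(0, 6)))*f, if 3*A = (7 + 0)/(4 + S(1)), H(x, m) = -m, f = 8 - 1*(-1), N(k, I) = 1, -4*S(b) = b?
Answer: -17/5 ≈ -3.4000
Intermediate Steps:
S(b) = -b/4
f = 9 (f = 8 + 1 = 9)
A = 28/45 (A = ((7 + 0)/(4 - ¼*1))/3 = (7/(4 - ¼))/3 = (7/(15/4))/3 = (7*(4/15))/3 = (⅓)*(28/15) = 28/45 ≈ 0.62222)
(A + H(6, N(0, 6)))*f = (28/45 - 1*1)*9 = (28/45 - 1)*9 = -17/45*9 = -17/5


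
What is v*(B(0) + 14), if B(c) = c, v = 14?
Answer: 196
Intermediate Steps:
v*(B(0) + 14) = 14*(0 + 14) = 14*14 = 196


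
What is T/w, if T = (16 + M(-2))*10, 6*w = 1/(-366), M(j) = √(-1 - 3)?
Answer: -351360 - 43920*I ≈ -3.5136e+5 - 43920.0*I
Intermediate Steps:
M(j) = 2*I (M(j) = √(-4) = 2*I)
w = -1/2196 (w = (⅙)/(-366) = (⅙)*(-1/366) = -1/2196 ≈ -0.00045537)
T = 160 + 20*I (T = (16 + 2*I)*10 = 160 + 20*I ≈ 160.0 + 20.0*I)
T/w = (160 + 20*I)/(-1/2196) = (160 + 20*I)*(-2196) = -351360 - 43920*I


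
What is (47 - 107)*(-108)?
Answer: 6480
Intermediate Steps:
(47 - 107)*(-108) = -60*(-108) = 6480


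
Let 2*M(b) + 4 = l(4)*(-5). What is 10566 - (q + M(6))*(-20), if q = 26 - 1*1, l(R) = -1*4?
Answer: 11226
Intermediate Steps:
l(R) = -4
M(b) = 8 (M(b) = -2 + (-4*(-5))/2 = -2 + (1/2)*20 = -2 + 10 = 8)
q = 25 (q = 26 - 1 = 25)
10566 - (q + M(6))*(-20) = 10566 - (25 + 8)*(-20) = 10566 - 33*(-20) = 10566 - 1*(-660) = 10566 + 660 = 11226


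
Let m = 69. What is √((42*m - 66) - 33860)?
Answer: 2*I*√7757 ≈ 176.15*I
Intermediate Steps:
√((42*m - 66) - 33860) = √((42*69 - 66) - 33860) = √((2898 - 66) - 33860) = √(2832 - 33860) = √(-31028) = 2*I*√7757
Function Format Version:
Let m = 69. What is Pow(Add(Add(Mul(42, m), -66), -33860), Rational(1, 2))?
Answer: Mul(2, I, Pow(7757, Rational(1, 2))) ≈ Mul(176.15, I)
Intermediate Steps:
Pow(Add(Add(Mul(42, m), -66), -33860), Rational(1, 2)) = Pow(Add(Add(Mul(42, 69), -66), -33860), Rational(1, 2)) = Pow(Add(Add(2898, -66), -33860), Rational(1, 2)) = Pow(Add(2832, -33860), Rational(1, 2)) = Pow(-31028, Rational(1, 2)) = Mul(2, I, Pow(7757, Rational(1, 2)))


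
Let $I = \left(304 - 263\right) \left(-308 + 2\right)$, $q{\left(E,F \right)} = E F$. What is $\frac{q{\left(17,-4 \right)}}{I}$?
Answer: $\frac{2}{369} \approx 0.0054201$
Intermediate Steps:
$I = -12546$ ($I = 41 \left(-306\right) = -12546$)
$\frac{q{\left(17,-4 \right)}}{I} = \frac{17 \left(-4\right)}{-12546} = \left(-68\right) \left(- \frac{1}{12546}\right) = \frac{2}{369}$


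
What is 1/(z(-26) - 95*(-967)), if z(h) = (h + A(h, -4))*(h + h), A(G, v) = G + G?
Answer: 1/95921 ≈ 1.0425e-5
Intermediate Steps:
A(G, v) = 2*G
z(h) = 6*h² (z(h) = (h + 2*h)*(h + h) = (3*h)*(2*h) = 6*h²)
1/(z(-26) - 95*(-967)) = 1/(6*(-26)² - 95*(-967)) = 1/(6*676 + 91865) = 1/(4056 + 91865) = 1/95921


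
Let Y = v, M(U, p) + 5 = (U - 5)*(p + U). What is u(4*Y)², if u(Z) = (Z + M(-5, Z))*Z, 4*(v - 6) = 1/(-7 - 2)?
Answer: 1335902500/81 ≈ 1.6493e+7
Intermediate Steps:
v = 215/36 (v = 6 + 1/(4*(-7 - 2)) = 6 + (¼)/(-9) = 6 + (¼)*(-⅑) = 6 - 1/36 = 215/36 ≈ 5.9722)
M(U, p) = -5 + (-5 + U)*(U + p) (M(U, p) = -5 + (U - 5)*(p + U) = -5 + (-5 + U)*(U + p))
Y = 215/36 ≈ 5.9722
u(Z) = Z*(45 - 9*Z) (u(Z) = (Z + (-5 + (-5)² - 5*(-5) - 5*Z - 5*Z))*Z = (Z + (-5 + 25 + 25 - 5*Z - 5*Z))*Z = (Z + (45 - 10*Z))*Z = (45 - 9*Z)*Z = Z*(45 - 9*Z))
u(4*Y)² = (9*(4*(215/36))*(5 - 4*215/36))² = (9*(215/9)*(5 - 1*215/9))² = (9*(215/9)*(5 - 215/9))² = (9*(215/9)*(-170/9))² = (-36550/9)² = 1335902500/81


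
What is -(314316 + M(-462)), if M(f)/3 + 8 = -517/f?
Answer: -4400135/14 ≈ -3.1430e+5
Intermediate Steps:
M(f) = -24 - 1551/f (M(f) = -24 + 3*(-517/f) = -24 - 1551/f)
-(314316 + M(-462)) = -(314316 + (-24 - 1551/(-462))) = -(314316 + (-24 - 1551*(-1/462))) = -(314316 + (-24 + 47/14)) = -(314316 - 289/14) = -1*4400135/14 = -4400135/14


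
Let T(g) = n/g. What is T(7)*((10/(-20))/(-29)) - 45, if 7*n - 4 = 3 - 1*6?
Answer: -127889/2842 ≈ -45.000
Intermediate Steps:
n = ⅐ (n = 4/7 + (3 - 1*6)/7 = 4/7 + (3 - 6)/7 = 4/7 + (⅐)*(-3) = 4/7 - 3/7 = ⅐ ≈ 0.14286)
T(g) = 1/(7*g)
T(7)*((10/(-20))/(-29)) - 45 = ((⅐)/7)*((10/(-20))/(-29)) - 45 = ((⅐)*(⅐))*((10*(-1/20))*(-1/29)) - 45 = (-½*(-1/29))/49 - 45 = (1/49)*(1/58) - 45 = 1/2842 - 45 = -127889/2842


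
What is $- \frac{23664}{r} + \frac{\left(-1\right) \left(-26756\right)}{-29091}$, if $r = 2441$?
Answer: $- \frac{753720820}{71011131} \approx -10.614$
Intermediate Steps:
$- \frac{23664}{r} + \frac{\left(-1\right) \left(-26756\right)}{-29091} = - \frac{23664}{2441} + \frac{\left(-1\right) \left(-26756\right)}{-29091} = \left(-23664\right) \frac{1}{2441} + 26756 \left(- \frac{1}{29091}\right) = - \frac{23664}{2441} - \frac{26756}{29091} = - \frac{753720820}{71011131}$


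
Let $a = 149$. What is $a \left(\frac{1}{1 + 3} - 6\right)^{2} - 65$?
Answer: $\frac{77781}{16} \approx 4861.3$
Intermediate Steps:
$a \left(\frac{1}{1 + 3} - 6\right)^{2} - 65 = 149 \left(\frac{1}{1 + 3} - 6\right)^{2} - 65 = 149 \left(\frac{1}{4} - 6\right)^{2} - 65 = 149 \left(- \frac{23}{4}\right)^{2} - 65 = 149 \cdot \frac{529}{16} - 65 = \frac{78821}{16} - 65 = \frac{77781}{16}$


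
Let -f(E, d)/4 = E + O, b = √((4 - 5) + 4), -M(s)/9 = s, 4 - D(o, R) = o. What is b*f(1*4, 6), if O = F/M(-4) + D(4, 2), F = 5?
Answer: -149*√3/9 ≈ -28.675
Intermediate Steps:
D(o, R) = 4 - o
M(s) = -9*s
O = 5/36 (O = 5/((-9*(-4))) + (4 - 1*4) = 5/36 + (4 - 4) = 5*(1/36) + 0 = 5/36 + 0 = 5/36 ≈ 0.13889)
b = √3 (b = √(-1 + 4) = √3 ≈ 1.7320)
f(E, d) = -5/9 - 4*E (f(E, d) = -4*(E + 5/36) = -4*(5/36 + E) = -5/9 - 4*E)
b*f(1*4, 6) = √3*(-5/9 - 4*4) = √3*(-5/9 - 16) = √3*(-149/9) = -149*√3/9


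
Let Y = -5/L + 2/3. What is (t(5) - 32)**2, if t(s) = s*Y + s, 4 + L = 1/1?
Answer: 2116/9 ≈ 235.11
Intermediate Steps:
L = -3 (L = -4 + 1/1 = -4 + 1 = -3)
Y = 7/3 (Y = -5/(-3) + 2/3 = -5*(-1/3) + 2*(1/3) = 5/3 + 2/3 = 7/3 ≈ 2.3333)
t(s) = 10*s/3 (t(s) = s*(7/3) + s = 7*s/3 + s = 10*s/3)
(t(5) - 32)**2 = ((10/3)*5 - 32)**2 = (50/3 - 32)**2 = (-46/3)**2 = 2116/9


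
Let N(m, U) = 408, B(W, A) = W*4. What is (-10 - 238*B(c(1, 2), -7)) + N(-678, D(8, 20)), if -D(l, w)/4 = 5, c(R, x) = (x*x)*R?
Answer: -3410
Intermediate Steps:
c(R, x) = R*x² (c(R, x) = x²*R = R*x²)
B(W, A) = 4*W
D(l, w) = -20 (D(l, w) = -4*5 = -20)
(-10 - 238*B(c(1, 2), -7)) + N(-678, D(8, 20)) = (-10 - 952*1*2²) + 408 = (-10 - 952*1*4) + 408 = (-10 - 952*4) + 408 = (-10 - 238*16) + 408 = (-10 - 3808) + 408 = -3818 + 408 = -3410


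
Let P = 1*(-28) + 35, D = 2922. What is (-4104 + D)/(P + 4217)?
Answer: -197/704 ≈ -0.27983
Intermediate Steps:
P = 7 (P = -28 + 35 = 7)
(-4104 + D)/(P + 4217) = (-4104 + 2922)/(7 + 4217) = -1182/4224 = -1182*1/4224 = -197/704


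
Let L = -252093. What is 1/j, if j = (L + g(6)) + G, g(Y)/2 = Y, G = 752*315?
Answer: -1/15201 ≈ -6.5785e-5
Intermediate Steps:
G = 236880
g(Y) = 2*Y
j = -15201 (j = (-252093 + 2*6) + 236880 = (-252093 + 12) + 236880 = -252081 + 236880 = -15201)
1/j = 1/(-15201) = -1/15201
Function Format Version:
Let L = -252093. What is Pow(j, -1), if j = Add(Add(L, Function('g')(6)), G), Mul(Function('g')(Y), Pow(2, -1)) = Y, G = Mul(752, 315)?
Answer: Rational(-1, 15201) ≈ -6.5785e-5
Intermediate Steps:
G = 236880
Function('g')(Y) = Mul(2, Y)
j = -15201 (j = Add(Add(-252093, Mul(2, 6)), 236880) = Add(Add(-252093, 12), 236880) = Add(-252081, 236880) = -15201)
Pow(j, -1) = Pow(-15201, -1) = Rational(-1, 15201)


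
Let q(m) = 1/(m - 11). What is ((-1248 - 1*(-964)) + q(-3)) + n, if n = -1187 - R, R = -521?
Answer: -13301/14 ≈ -950.07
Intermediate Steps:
q(m) = 1/(-11 + m)
n = -666 (n = -1187 - 1*(-521) = -1187 + 521 = -666)
((-1248 - 1*(-964)) + q(-3)) + n = ((-1248 - 1*(-964)) + 1/(-11 - 3)) - 666 = ((-1248 + 964) + 1/(-14)) - 666 = (-284 - 1/14) - 666 = -3977/14 - 666 = -13301/14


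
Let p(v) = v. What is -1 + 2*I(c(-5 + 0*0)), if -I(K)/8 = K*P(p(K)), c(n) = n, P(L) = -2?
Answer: -161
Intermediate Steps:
I(K) = 16*K (I(K) = -8*K*(-2) = -(-16)*K = 16*K)
-1 + 2*I(c(-5 + 0*0)) = -1 + 2*(16*(-5 + 0*0)) = -1 + 2*(16*(-5 + 0)) = -1 + 2*(16*(-5)) = -1 + 2*(-80) = -1 - 160 = -161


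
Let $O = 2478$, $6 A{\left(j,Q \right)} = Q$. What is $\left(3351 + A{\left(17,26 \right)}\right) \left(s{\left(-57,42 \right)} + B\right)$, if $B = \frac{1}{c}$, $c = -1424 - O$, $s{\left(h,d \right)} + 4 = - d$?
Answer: $- \frac{301129423}{1951} \approx -1.5435 \cdot 10^{5}$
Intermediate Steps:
$s{\left(h,d \right)} = -4 - d$
$A{\left(j,Q \right)} = \frac{Q}{6}$
$c = -3902$ ($c = -1424 - 2478 = -3902$)
$B = - \frac{1}{3902}$ ($B = \frac{1}{-3902} = - \frac{1}{3902} \approx -0.00025628$)
$\left(3351 + A{\left(17,26 \right)}\right) \left(s{\left(-57,42 \right)} + B\right) = \left(3351 + \frac{1}{6} \cdot 26\right) \left(\left(-4 - 42\right) - \frac{1}{3902}\right) = \left(3351 + \frac{13}{3}\right) \left(\left(-4 - 42\right) - \frac{1}{3902}\right) = \frac{10066 \left(-46 - \frac{1}{3902}\right)}{3} = \frac{10066}{3} \left(- \frac{179493}{3902}\right) = - \frac{301129423}{1951}$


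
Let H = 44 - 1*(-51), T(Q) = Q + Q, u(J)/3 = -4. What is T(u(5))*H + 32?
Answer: -2248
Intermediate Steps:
u(J) = -12 (u(J) = 3*(-4) = -12)
T(Q) = 2*Q
H = 95 (H = 44 + 51 = 95)
T(u(5))*H + 32 = (2*(-12))*95 + 32 = -24*95 + 32 = -2280 + 32 = -2248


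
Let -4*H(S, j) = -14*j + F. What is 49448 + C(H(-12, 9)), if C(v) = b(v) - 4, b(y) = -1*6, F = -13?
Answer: 49438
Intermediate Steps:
b(y) = -6
H(S, j) = 13/4 + 7*j/2 (H(S, j) = -(-14*j - 13)/4 = -(-13 - 14*j)/4 = 13/4 + 7*j/2)
C(v) = -10 (C(v) = -6 - 4 = -10)
49448 + C(H(-12, 9)) = 49448 - 10 = 49438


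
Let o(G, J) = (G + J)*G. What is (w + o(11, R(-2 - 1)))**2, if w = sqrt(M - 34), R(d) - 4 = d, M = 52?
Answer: 17442 + 792*sqrt(2) ≈ 18562.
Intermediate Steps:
R(d) = 4 + d
w = 3*sqrt(2) (w = sqrt(52 - 34) = sqrt(18) = 3*sqrt(2) ≈ 4.2426)
o(G, J) = G*(G + J)
(w + o(11, R(-2 - 1)))**2 = (3*sqrt(2) + 11*(11 + (4 + (-2 - 1))))**2 = (3*sqrt(2) + 11*(11 + (4 - 3)))**2 = (3*sqrt(2) + 11*(11 + 1))**2 = (3*sqrt(2) + 11*12)**2 = (3*sqrt(2) + 132)**2 = (132 + 3*sqrt(2))**2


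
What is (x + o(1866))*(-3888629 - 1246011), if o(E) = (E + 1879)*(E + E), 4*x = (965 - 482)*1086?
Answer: -72436802866680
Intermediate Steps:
x = 262269/2 (x = ((965 - 482)*1086)/4 = (483*1086)/4 = (1/4)*524538 = 262269/2 ≈ 1.3113e+5)
o(E) = 2*E*(1879 + E) (o(E) = (1879 + E)*(2*E) = 2*E*(1879 + E))
(x + o(1866))*(-3888629 - 1246011) = (262269/2 + 2*1866*(1879 + 1866))*(-3888629 - 1246011) = (262269/2 + 2*1866*3745)*(-5134640) = (262269/2 + 13976340)*(-5134640) = (28214949/2)*(-5134640) = -72436802866680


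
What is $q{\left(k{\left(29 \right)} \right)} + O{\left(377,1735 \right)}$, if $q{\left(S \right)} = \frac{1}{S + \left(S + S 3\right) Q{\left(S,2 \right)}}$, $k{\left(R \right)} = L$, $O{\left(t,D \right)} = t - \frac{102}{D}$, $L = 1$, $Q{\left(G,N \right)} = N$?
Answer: $\frac{5887672}{15615} \approx 377.05$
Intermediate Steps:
$O{\left(t,D \right)} = t - \frac{102}{D}$
$k{\left(R \right)} = 1$
$q{\left(S \right)} = \frac{1}{9 S}$ ($q{\left(S \right)} = \frac{1}{S + \left(S + S 3\right) 2} = \frac{1}{S + \left(S + 3 S\right) 2} = \frac{1}{S + 4 S 2} = \frac{1}{S + 8 S} = \frac{1}{9 S}$)
$q{\left(k{\left(29 \right)} \right)} + O{\left(377,1735 \right)} = \frac{1}{9 \cdot 1} + \left(377 - \frac{102}{1735}\right) = \frac{1}{9} \cdot 1 + \left(377 - \frac{102}{1735}\right) = \frac{1}{9} + \left(377 - \frac{102}{1735}\right) = \frac{1}{9} + \frac{653993}{1735} = \frac{5887672}{15615}$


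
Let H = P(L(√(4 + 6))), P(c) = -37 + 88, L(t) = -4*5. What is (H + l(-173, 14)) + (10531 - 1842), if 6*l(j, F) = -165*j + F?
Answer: 80999/6 ≈ 13500.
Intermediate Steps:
L(t) = -20
l(j, F) = -55*j/2 + F/6 (l(j, F) = (-165*j + F)/6 = (F - 165*j)/6 = -55*j/2 + F/6)
P(c) = 51
H = 51
(H + l(-173, 14)) + (10531 - 1842) = (51 + (-55/2*(-173) + (⅙)*14)) + (10531 - 1842) = (51 + (9515/2 + 7/3)) + 8689 = (51 + 28559/6) + 8689 = 28865/6 + 8689 = 80999/6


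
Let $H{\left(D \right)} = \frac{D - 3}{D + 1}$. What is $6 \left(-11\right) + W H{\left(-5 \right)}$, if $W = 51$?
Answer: $36$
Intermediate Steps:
$H{\left(D \right)} = \frac{-3 + D}{1 + D}$
$6 \left(-11\right) + W H{\left(-5 \right)} = 6 \left(-11\right) + 51 \frac{-3 - 5}{1 - 5} = -66 + 51 \frac{1}{-4} \left(-8\right) = -66 + 51 \left(\left(- \frac{1}{4}\right) \left(-8\right)\right) = -66 + 51 \cdot 2 = -66 + 102 = 36$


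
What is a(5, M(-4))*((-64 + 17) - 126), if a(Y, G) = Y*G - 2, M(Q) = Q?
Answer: 3806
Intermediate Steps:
a(Y, G) = -2 + G*Y (a(Y, G) = G*Y - 2 = -2 + G*Y)
a(5, M(-4))*((-64 + 17) - 126) = (-2 - 4*5)*((-64 + 17) - 126) = (-2 - 20)*(-47 - 126) = -22*(-173) = 3806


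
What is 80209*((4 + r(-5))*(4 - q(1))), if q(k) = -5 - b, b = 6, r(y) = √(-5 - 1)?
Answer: 4812540 + 1203135*I*√6 ≈ 4.8125e+6 + 2.9471e+6*I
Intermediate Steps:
r(y) = I*√6 (r(y) = √(-6) = I*√6)
q(k) = -11 (q(k) = -5 - 1*6 = -5 - 6 = -11)
80209*((4 + r(-5))*(4 - q(1))) = 80209*((4 + I*√6)*(4 - 1*(-11))) = 80209*((4 + I*√6)*(4 + 11)) = 80209*((4 + I*√6)*15) = 80209*(60 + 15*I*√6) = 4812540 + 1203135*I*√6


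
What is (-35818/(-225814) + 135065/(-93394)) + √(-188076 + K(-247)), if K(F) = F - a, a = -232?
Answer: -1939598687/1506405194 + 3*I*√20899 ≈ -1.2876 + 433.69*I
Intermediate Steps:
K(F) = 232 + F (K(F) = F - 1*(-232) = F + 232 = 232 + F)
(-35818/(-225814) + 135065/(-93394)) + √(-188076 + K(-247)) = (-35818/(-225814) + 135065/(-93394)) + √(-188076 + (232 - 247)) = (-35818*(-1/225814) + 135065*(-1/93394)) + √(-188076 - 15) = (17909/112907 - 19295/13342) + √(-188091) = -1939598687/1506405194 + 3*I*√20899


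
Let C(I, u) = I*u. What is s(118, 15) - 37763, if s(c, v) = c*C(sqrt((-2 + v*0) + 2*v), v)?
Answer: -37763 + 3540*sqrt(7) ≈ -28397.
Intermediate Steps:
s(c, v) = c*v*sqrt(-2 + 2*v) (s(c, v) = c*(sqrt((-2 + v*0) + 2*v)*v) = c*(sqrt((-2 + 0) + 2*v)*v) = c*(sqrt(-2 + 2*v)*v) = c*(v*sqrt(-2 + 2*v)) = c*v*sqrt(-2 + 2*v))
s(118, 15) - 37763 = 118*15*sqrt(-2 + 2*15) - 37763 = 118*15*sqrt(-2 + 30) - 37763 = 118*15*sqrt(28) - 37763 = 118*15*(2*sqrt(7)) - 37763 = 3540*sqrt(7) - 37763 = -37763 + 3540*sqrt(7)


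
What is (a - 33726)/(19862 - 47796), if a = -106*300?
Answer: 32763/13967 ≈ 2.3457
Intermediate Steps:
a = -31800
(a - 33726)/(19862 - 47796) = (-31800 - 33726)/(19862 - 47796) = -65526/(-27934) = -65526*(-1/27934) = 32763/13967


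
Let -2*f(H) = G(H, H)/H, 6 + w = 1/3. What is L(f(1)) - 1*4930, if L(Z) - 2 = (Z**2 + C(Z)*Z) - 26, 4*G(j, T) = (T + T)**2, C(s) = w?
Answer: -59411/12 ≈ -4950.9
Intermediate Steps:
w = -17/3 (w = -6 + 1/3 = -17/3 ≈ -5.6667)
C(s) = -17/3
G(j, T) = T**2 (G(j, T) = (T + T)**2/4 = (2*T)**2/4 = (4*T**2)/4 = T**2)
f(H) = -H/2 (f(H) = -H**2/(2*H) = -H/2)
L(Z) = -24 + Z**2 - 17*Z/3 (L(Z) = 2 + ((Z**2 - 17*Z/3) - 26) = 2 + (-26 + Z**2 - 17*Z/3) = -24 + Z**2 - 17*Z/3)
L(f(1)) - 1*4930 = (-24 + (-1/2*1)**2 - (-17)/6) - 1*4930 = (-24 + (-1/2)**2 - 17/3*(-1/2)) - 4930 = (-24 + 1/4 + 17/6) - 4930 = -251/12 - 4930 = -59411/12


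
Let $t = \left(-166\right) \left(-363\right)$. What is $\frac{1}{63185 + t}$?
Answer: $\frac{1}{123443} \approx 8.1009 \cdot 10^{-6}$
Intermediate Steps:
$t = 60258$
$\frac{1}{63185 + t} = \frac{1}{63185 + 60258} = \frac{1}{123443}$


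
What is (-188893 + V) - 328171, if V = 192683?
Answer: -324381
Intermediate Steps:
(-188893 + V) - 328171 = (-188893 + 192683) - 328171 = 3790 - 328171 = -324381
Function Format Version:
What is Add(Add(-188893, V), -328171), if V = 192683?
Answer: -324381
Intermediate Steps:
Add(Add(-188893, V), -328171) = Add(Add(-188893, 192683), -328171) = Add(3790, -328171) = -324381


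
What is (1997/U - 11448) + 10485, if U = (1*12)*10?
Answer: -113563/120 ≈ -946.36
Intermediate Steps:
U = 120 (U = 12*10 = 120)
(1997/U - 11448) + 10485 = (1997/120 - 11448) + 10485 = -1371763/120 + 10485 = -113563/120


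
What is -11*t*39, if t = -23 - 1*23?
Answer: 19734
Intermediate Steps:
t = -46 (t = -23 - 23 = -46)
-11*t*39 = -11*(-46)*39 = 506*39 = 19734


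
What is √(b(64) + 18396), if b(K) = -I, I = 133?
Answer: √18263 ≈ 135.14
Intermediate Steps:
b(K) = -133 (b(K) = -1*133 = -133)
√(b(64) + 18396) = √(-133 + 18396) = √18263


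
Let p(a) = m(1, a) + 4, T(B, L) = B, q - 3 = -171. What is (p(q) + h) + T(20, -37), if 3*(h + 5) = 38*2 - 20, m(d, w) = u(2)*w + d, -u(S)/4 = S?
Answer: 4148/3 ≈ 1382.7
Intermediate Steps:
q = -168 (q = 3 - 171 = -168)
u(S) = -4*S
m(d, w) = d - 8*w (m(d, w) = (-4*2)*w + d = -8*w + d = d - 8*w)
h = 41/3 (h = -5 + (38*2 - 20)/3 = -5 + (76 - 20)/3 = -5 + (1/3)*56 = -5 + 56/3 = 41/3 ≈ 13.667)
p(a) = 5 - 8*a (p(a) = (1 - 8*a) + 4 = 5 - 8*a)
(p(q) + h) + T(20, -37) = ((5 - 8*(-168)) + 41/3) + 20 = ((5 + 1344) + 41/3) + 20 = (1349 + 41/3) + 20 = 4088/3 + 20 = 4148/3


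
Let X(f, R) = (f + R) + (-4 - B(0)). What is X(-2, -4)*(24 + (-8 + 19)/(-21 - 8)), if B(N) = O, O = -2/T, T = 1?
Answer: -5480/29 ≈ -188.97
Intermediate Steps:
O = -2 (O = -2/1 = -2*1 = -2)
B(N) = -2
X(f, R) = -2 + R + f (X(f, R) = (f + R) + (-4 - 1*(-2)) = (R + f) + (-4 + 2) = (R + f) - 2 = -2 + R + f)
X(-2, -4)*(24 + (-8 + 19)/(-21 - 8)) = (-2 - 4 - 2)*(24 + (-8 + 19)/(-21 - 8)) = -8*(24 + 11/(-29)) = -8*(24 + 11*(-1/29)) = -8*(24 - 11/29) = -8*685/29 = -5480/29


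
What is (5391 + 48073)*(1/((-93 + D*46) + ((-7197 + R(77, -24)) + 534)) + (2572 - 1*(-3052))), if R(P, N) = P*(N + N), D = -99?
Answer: 55024720436/183 ≈ 3.0068e+8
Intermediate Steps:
R(P, N) = 2*N*P (R(P, N) = P*(2*N) = 2*N*P)
(5391 + 48073)*(1/((-93 + D*46) + ((-7197 + R(77, -24)) + 534)) + (2572 - 1*(-3052))) = (5391 + 48073)*(1/((-93 - 99*46) + ((-7197 + 2*(-24)*77) + 534)) + (2572 - 1*(-3052))) = 53464*(1/((-93 - 4554) + ((-7197 - 3696) + 534)) + (2572 + 3052)) = 53464*(1/(-4647 + (-10893 + 534)) + 5624) = 53464*(1/(-4647 - 10359) + 5624) = 53464*(1/(-15006) + 5624) = 53464*(-1/15006 + 5624) = 53464*(84393743/15006) = 55024720436/183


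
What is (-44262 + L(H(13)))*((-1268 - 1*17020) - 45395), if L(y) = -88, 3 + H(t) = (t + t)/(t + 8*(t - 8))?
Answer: 2824341050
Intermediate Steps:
H(t) = -3 + 2*t/(-64 + 9*t) (H(t) = -3 + (t + t)/(t + 8*(t - 8)) = -3 + (2*t)/(t + 8*(-8 + t)) = -3 + (2*t)/(t + (-64 + 8*t)) = -3 + (2*t)/(-64 + 9*t) = -3 + 2*t/(-64 + 9*t))
(-44262 + L(H(13)))*((-1268 - 1*17020) - 45395) = (-44262 - 88)*((-1268 - 1*17020) - 45395) = -44350*((-1268 - 17020) - 45395) = -44350*(-18288 - 45395) = -44350*(-63683) = 2824341050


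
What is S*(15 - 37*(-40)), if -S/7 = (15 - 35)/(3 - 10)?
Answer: -29900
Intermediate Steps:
S = -20 (S = -7*(15 - 35)/(3 - 10) = -(-140)/(-7) = -(-140)*(-1)/7 = -7*20/7 = -20)
S*(15 - 37*(-40)) = -20*(15 - 37*(-40)) = -20*(15 + 1480) = -20*1495 = -29900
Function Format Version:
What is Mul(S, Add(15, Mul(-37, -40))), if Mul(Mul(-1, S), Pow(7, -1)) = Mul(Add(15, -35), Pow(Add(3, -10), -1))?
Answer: -29900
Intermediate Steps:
S = -20 (S = Mul(-7, Mul(Add(15, -35), Pow(Add(3, -10), -1))) = Mul(-7, Mul(-20, Pow(-7, -1))) = Mul(-7, Mul(-20, Rational(-1, 7))) = Mul(-7, Rational(20, 7)) = -20)
Mul(S, Add(15, Mul(-37, -40))) = Mul(-20, Add(15, Mul(-37, -40))) = Mul(-20, Add(15, 1480)) = Mul(-20, 1495) = -29900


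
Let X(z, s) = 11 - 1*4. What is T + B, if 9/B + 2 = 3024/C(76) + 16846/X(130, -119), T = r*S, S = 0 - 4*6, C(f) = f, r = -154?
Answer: 1201570797/325100 ≈ 3696.0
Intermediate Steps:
S = -24 (S = 0 - 24 = -24)
X(z, s) = 7 (X(z, s) = 11 - 4 = 7)
T = 3696 (T = -154*(-24) = 3696)
B = 1197/325100 (B = 9/(-2 + (3024/76 + 16846/7)) = 9/(-2 + (3024*(1/76) + 16846*(⅐))) = 9/(-2 + (756/19 + 16846/7)) = 9/(-2 + 325366/133) = 9/(325100/133) = 9*(133/325100) = 1197/325100 ≈ 0.0036819)
T + B = 3696 + 1197/325100 = 1201570797/325100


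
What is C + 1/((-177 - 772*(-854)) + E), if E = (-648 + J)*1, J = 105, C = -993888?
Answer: -654542832383/658568 ≈ -9.9389e+5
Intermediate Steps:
E = -543 (E = (-648 + 105)*1 = -543*1 = -543)
C + 1/((-177 - 772*(-854)) + E) = -993888 + 1/((-177 - 772*(-854)) - 543) = -993888 + 1/((-177 + 659288) - 543) = -993888 + 1/(659111 - 543) = -993888 + 1/658568 = -654542832383/658568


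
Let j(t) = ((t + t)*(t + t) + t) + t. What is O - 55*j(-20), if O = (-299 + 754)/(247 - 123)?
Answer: -10638745/124 ≈ -85796.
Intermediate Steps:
O = 455/124 ≈ 3.6694
j(t) = 2*t + 4*t**2 (j(t) = ((2*t)*(2*t) + t) + t = (4*t**2 + t) + t = (t + 4*t**2) + t = 2*t + 4*t**2)
O - 55*j(-20) = 455/124 - 110*(-20)*(1 + 2*(-20)) = 455/124 - 110*(-20)*(1 - 40) = 455/124 - 110*(-20)*(-39) = 455/124 - 55*1560 = 455/124 - 85800 = -10638745/124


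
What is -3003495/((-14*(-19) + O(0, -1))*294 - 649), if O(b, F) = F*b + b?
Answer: -600699/15511 ≈ -38.727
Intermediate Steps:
O(b, F) = b + F*b
-3003495/((-14*(-19) + O(0, -1))*294 - 649) = -3003495/((-14*(-19) + 0*(1 - 1))*294 - 649) = -3003495/((266 + 0*0)*294 - 649) = -3003495/((266 + 0)*294 - 649) = -3003495/(266*294 - 649) = -3003495/(78204 - 649) = -3003495/77555 = -3003495*1/77555 = -600699/15511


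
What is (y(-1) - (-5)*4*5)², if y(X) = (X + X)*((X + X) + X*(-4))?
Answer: 9216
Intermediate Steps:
y(X) = -4*X² (y(X) = (2*X)*(2*X - 4*X) = (2*X)*(-2*X) = -4*X²)
(y(-1) - (-5)*4*5)² = (-4*(-1)² - (-5)*4*5)² = (-4*1 - 5*(-4)*5)² = (-4 + 20*5)² = (-4 + 100)² = 96² = 9216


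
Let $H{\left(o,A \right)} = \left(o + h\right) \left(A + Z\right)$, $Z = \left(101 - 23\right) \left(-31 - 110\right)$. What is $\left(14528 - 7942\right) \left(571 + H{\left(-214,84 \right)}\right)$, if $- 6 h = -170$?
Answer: $13349407082$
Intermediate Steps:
$h = \frac{85}{3}$ ($h = \left(- \frac{1}{6}\right) \left(-170\right) = \frac{85}{3} \approx 28.333$)
$Z = -10998$ ($Z = 78 \left(-141\right) = -10998$)
$H{\left(o,A \right)} = \left(-10998 + A\right) \left(\frac{85}{3} + o\right)$ ($H{\left(o,A \right)} = \left(o + \frac{85}{3}\right) \left(A - 10998\right) = \left(\frac{85}{3} + o\right) \left(-10998 + A\right) = \left(-10998 + A\right) \left(\frac{85}{3} + o\right)$)
$\left(14528 - 7942\right) \left(571 + H{\left(-214,84 \right)}\right) = \left(14528 - 7942\right) \left(571 + \left(-311610 - -2353572 + \frac{85}{3} \cdot 84 + 84 \left(-214\right)\right)\right) = 6586 \left(571 + \left(-311610 + 2353572 + 2380 - 17976\right)\right) = 6586 \left(571 + 2026366\right) = 6586 \cdot 2026937 = 13349407082$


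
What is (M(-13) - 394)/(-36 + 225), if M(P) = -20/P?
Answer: -5102/2457 ≈ -2.0765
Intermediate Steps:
(M(-13) - 394)/(-36 + 225) = (-20/(-13) - 394)/(-36 + 225) = (-20*(-1/13) - 394)/189 = (20/13 - 394)*(1/189) = -5102/13*1/189 = -5102/2457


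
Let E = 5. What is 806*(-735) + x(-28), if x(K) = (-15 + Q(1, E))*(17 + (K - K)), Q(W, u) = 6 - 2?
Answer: -592597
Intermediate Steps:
Q(W, u) = 4
x(K) = -187 (x(K) = (-15 + 4)*(17 + (K - K)) = -11*(17 + 0) = -11*17 = -187)
806*(-735) + x(-28) = 806*(-735) - 187 = -592410 - 187 = -592597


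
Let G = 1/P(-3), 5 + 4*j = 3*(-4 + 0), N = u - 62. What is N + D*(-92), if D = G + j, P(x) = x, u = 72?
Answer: 1295/3 ≈ 431.67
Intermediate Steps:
N = 10 (N = 72 - 62 = 10)
j = -17/4 (j = -5/4 + (3*(-4 + 0))/4 = -5/4 + (3*(-4))/4 = -5/4 + (¼)*(-12) = -5/4 - 3 = -17/4 ≈ -4.2500)
G = -⅓ (G = 1/(-3) = -⅓ ≈ -0.33333)
D = -55/12 (D = -⅓ - 17/4 = -55/12 ≈ -4.5833)
N + D*(-92) = 10 - 55/12*(-92) = 10 + 1265/3 = 1295/3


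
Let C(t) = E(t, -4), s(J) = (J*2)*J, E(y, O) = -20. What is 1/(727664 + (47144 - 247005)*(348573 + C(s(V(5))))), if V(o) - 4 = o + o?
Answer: -1/69661423469 ≈ -1.4355e-11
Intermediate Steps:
V(o) = 4 + 2*o (V(o) = 4 + (o + o) = 4 + 2*o)
s(J) = 2*J**2 (s(J) = (2*J)*J = 2*J**2)
C(t) = -20
1/(727664 + (47144 - 247005)*(348573 + C(s(V(5))))) = 1/(727664 + (47144 - 247005)*(348573 - 20)) = 1/(727664 - 199861*348553) = 1/(727664 - 69662151133) = 1/(-69661423469) = -1/69661423469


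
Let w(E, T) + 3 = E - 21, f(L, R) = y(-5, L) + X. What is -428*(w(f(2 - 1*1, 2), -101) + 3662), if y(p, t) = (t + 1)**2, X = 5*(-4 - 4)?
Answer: -1541656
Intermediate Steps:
X = -40 (X = 5*(-8) = -40)
y(p, t) = (1 + t)**2
f(L, R) = -40 + (1 + L)**2 (f(L, R) = (1 + L)**2 - 40 = -40 + (1 + L)**2)
w(E, T) = -24 + E (w(E, T) = -3 + (E - 21) = -3 + (-21 + E) = -24 + E)
-428*(w(f(2 - 1*1, 2), -101) + 3662) = -428*((-24 + (-40 + (1 + (2 - 1*1))**2)) + 3662) = -428*((-24 + (-40 + (1 + (2 - 1))**2)) + 3662) = -428*((-24 + (-40 + (1 + 1)**2)) + 3662) = -428*((-24 + (-40 + 2**2)) + 3662) = -428*((-24 + (-40 + 4)) + 3662) = -428*((-24 - 36) + 3662) = -428*(-60 + 3662) = -428*3602 = -1541656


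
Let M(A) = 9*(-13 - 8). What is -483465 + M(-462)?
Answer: -483654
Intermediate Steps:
M(A) = -189 (M(A) = 9*(-21) = -189)
-483465 + M(-462) = -483465 - 189 = -483654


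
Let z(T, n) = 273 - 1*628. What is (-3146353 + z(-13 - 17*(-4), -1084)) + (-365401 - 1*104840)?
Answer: -3616949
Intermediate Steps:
z(T, n) = -355 (z(T, n) = 273 - 628 = -355)
(-3146353 + z(-13 - 17*(-4), -1084)) + (-365401 - 1*104840) = (-3146353 - 355) + (-365401 - 1*104840) = -3146708 + (-365401 - 104840) = -3146708 - 470241 = -3616949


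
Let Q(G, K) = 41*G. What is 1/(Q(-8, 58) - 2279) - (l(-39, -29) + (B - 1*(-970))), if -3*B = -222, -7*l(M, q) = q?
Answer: -19127566/18249 ≈ -1048.1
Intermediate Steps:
l(M, q) = -q/7
B = 74 (B = -⅓*(-222) = 74)
1/(Q(-8, 58) - 2279) - (l(-39, -29) + (B - 1*(-970))) = 1/(41*(-8) - 2279) - (-⅐*(-29) + (74 - 1*(-970))) = 1/(-328 - 2279) - (29/7 + (74 + 970)) = 1/(-2607) - (29/7 + 1044) = -1/2607 - 1*7337/7 = -1/2607 - 7337/7 = -19127566/18249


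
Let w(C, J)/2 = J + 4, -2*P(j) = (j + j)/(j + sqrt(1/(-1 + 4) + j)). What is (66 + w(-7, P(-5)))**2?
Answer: 8*(6660*sqrt(42) + 39017*I)/(10*sqrt(42) + 61*I) ≈ 5228.9 - 105.32*I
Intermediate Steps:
P(j) = -j/(j + sqrt(1/3 + j)) (P(j) = -(j + j)/(2*(j + sqrt(1/(-1 + 4) + j))) = -2*j/(2*(j + sqrt(1/3 + j))) = -j/(j + sqrt(1/3 + j)))
w(C, J) = 8 + 2*J (w(C, J) = 2*(J + 4) = 2*(4 + J) = 8 + 2*J)
(66 + w(-7, P(-5)))**2 = (66 + (8 + 2*(-1*(-5)*sqrt(3)/(sqrt(1 + 3*(-5)) - 5*sqrt(3)))))**2 = (66 + (8 + 2*(-1*(-5)*sqrt(3)/(sqrt(1 - 15) - 5*sqrt(3)))))**2 = (66 + (8 + 2*(-1*(-5)*sqrt(3)/(sqrt(-14) - 5*sqrt(3)))))**2 = (66 + (8 + 2*(-1*(-5)*sqrt(3)/(I*sqrt(14) - 5*sqrt(3)))))**2 = (66 + (8 + 2*(-1*(-5)*sqrt(3)/(-5*sqrt(3) + I*sqrt(14)))))**2 = (66 + (8 + 2*(5*sqrt(3)/(-5*sqrt(3) + I*sqrt(14)))))**2 = (66 + (8 + 10*sqrt(3)/(-5*sqrt(3) + I*sqrt(14))))**2 = (74 + 10*sqrt(3)/(-5*sqrt(3) + I*sqrt(14)))**2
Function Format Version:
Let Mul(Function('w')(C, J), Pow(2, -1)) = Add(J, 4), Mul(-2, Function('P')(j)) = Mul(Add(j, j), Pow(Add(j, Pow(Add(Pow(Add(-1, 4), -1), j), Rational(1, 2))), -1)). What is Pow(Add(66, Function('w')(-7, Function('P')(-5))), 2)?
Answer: Mul(8, Pow(Add(Mul(10, Pow(42, Rational(1, 2))), Mul(61, I)), -1), Add(Mul(6660, Pow(42, Rational(1, 2))), Mul(39017, I))) ≈ Add(5228.9, Mul(-105.32, I))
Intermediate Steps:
Function('P')(j) = Mul(-1, j, Pow(Add(j, Pow(Add(Rational(1, 3), j), Rational(1, 2))), -1)) (Function('P')(j) = Mul(Rational(-1, 2), Mul(Add(j, j), Pow(Add(j, Pow(Add(Pow(Add(-1, 4), -1), j), Rational(1, 2))), -1))) = Mul(Rational(-1, 2), Mul(Mul(2, j), Pow(Add(j, Pow(Add(Pow(3, -1), j), Rational(1, 2))), -1))) = Mul(Rational(-1, 2), Mul(Mul(2, j), Pow(Add(j, Pow(Add(Rational(1, 3), j), Rational(1, 2))), -1))) = Mul(Rational(-1, 2), Mul(2, j, Pow(Add(j, Pow(Add(Rational(1, 3), j), Rational(1, 2))), -1))) = Mul(-1, j, Pow(Add(j, Pow(Add(Rational(1, 3), j), Rational(1, 2))), -1)))
Function('w')(C, J) = Add(8, Mul(2, J)) (Function('w')(C, J) = Mul(2, Add(J, 4)) = Mul(2, Add(4, J)) = Add(8, Mul(2, J)))
Pow(Add(66, Function('w')(-7, Function('P')(-5))), 2) = Pow(Add(66, Add(8, Mul(2, Mul(-1, -5, Pow(3, Rational(1, 2)), Pow(Add(Pow(Add(1, Mul(3, -5)), Rational(1, 2)), Mul(-5, Pow(3, Rational(1, 2)))), -1))))), 2) = Pow(Add(66, Add(8, Mul(2, Mul(-1, -5, Pow(3, Rational(1, 2)), Pow(Add(Pow(Add(1, -15), Rational(1, 2)), Mul(-5, Pow(3, Rational(1, 2)))), -1))))), 2) = Pow(Add(66, Add(8, Mul(2, Mul(-1, -5, Pow(3, Rational(1, 2)), Pow(Add(Pow(-14, Rational(1, 2)), Mul(-5, Pow(3, Rational(1, 2)))), -1))))), 2) = Pow(Add(66, Add(8, Mul(2, Mul(-1, -5, Pow(3, Rational(1, 2)), Pow(Add(Mul(I, Pow(14, Rational(1, 2))), Mul(-5, Pow(3, Rational(1, 2)))), -1))))), 2) = Pow(Add(66, Add(8, Mul(2, Mul(-1, -5, Pow(3, Rational(1, 2)), Pow(Add(Mul(-5, Pow(3, Rational(1, 2))), Mul(I, Pow(14, Rational(1, 2)))), -1))))), 2) = Pow(Add(66, Add(8, Mul(2, Mul(5, Pow(3, Rational(1, 2)), Pow(Add(Mul(-5, Pow(3, Rational(1, 2))), Mul(I, Pow(14, Rational(1, 2)))), -1))))), 2) = Pow(Add(66, Add(8, Mul(10, Pow(3, Rational(1, 2)), Pow(Add(Mul(-5, Pow(3, Rational(1, 2))), Mul(I, Pow(14, Rational(1, 2)))), -1)))), 2) = Pow(Add(74, Mul(10, Pow(3, Rational(1, 2)), Pow(Add(Mul(-5, Pow(3, Rational(1, 2))), Mul(I, Pow(14, Rational(1, 2)))), -1))), 2)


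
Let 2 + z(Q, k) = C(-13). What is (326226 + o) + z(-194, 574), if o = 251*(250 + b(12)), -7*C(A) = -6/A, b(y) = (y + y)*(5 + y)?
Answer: 44715756/91 ≈ 4.9138e+5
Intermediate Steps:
b(y) = 2*y*(5 + y) (b(y) = (2*y)*(5 + y) = 2*y*(5 + y))
C(A) = 6/(7*A) (C(A) = -(-6)/(7*A) = 6/(7*A))
z(Q, k) = -188/91 (z(Q, k) = -2 + (6/7)/(-13) = -2 + (6/7)*(-1/13) = -2 - 6/91 = -188/91)
o = 165158 (o = 251*(250 + 2*12*(5 + 12)) = 251*(250 + 2*12*17) = 251*(250 + 408) = 251*658 = 165158)
(326226 + o) + z(-194, 574) = (326226 + 165158) - 188/91 = 491384 - 188/91 = 44715756/91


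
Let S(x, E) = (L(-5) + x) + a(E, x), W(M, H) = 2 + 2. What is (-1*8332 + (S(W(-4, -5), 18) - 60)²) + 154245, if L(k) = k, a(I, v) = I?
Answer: 147762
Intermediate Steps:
W(M, H) = 4
S(x, E) = -5 + E + x (S(x, E) = (-5 + x) + E = -5 + E + x)
(-1*8332 + (S(W(-4, -5), 18) - 60)²) + 154245 = (-1*8332 + ((-5 + 18 + 4) - 60)²) + 154245 = (-8332 + (17 - 60)²) + 154245 = (-8332 + (-43)²) + 154245 = (-8332 + 1849) + 154245 = -6483 + 154245 = 147762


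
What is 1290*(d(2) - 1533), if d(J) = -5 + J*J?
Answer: -1978860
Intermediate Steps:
d(J) = -5 + J²
1290*(d(2) - 1533) = 1290*((-5 + 2²) - 1533) = 1290*((-5 + 4) - 1533) = 1290*(-1 - 1533) = 1290*(-1534) = -1978860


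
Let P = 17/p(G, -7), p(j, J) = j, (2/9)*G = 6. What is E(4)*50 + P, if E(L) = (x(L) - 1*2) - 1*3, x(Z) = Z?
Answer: -1333/27 ≈ -49.370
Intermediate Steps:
G = 27 (G = (9/2)*6 = 27)
P = 17/27 ≈ 0.62963
E(L) = -5 + L (E(L) = (L - 1*2) - 1*3 = (L - 2) - 3 = (-2 + L) - 3 = -5 + L)
E(4)*50 + P = (-5 + 4)*50 + 17/27 = -1*50 + 17/27 = -50 + 17/27 = -1333/27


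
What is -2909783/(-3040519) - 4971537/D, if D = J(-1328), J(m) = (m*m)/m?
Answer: 15119916899527/4037809232 ≈ 3744.6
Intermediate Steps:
J(m) = m (J(m) = m**2/m = m)
D = -1328
-2909783/(-3040519) - 4971537/D = -2909783/(-3040519) - 4971537/(-1328) = -2909783*(-1/3040519) - 4971537*(-1/1328) = 2909783/3040519 + 4971537/1328 = 15119916899527/4037809232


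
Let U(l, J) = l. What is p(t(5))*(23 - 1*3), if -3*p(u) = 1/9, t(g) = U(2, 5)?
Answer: -20/27 ≈ -0.74074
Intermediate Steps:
t(g) = 2
p(u) = -1/27 (p(u) = -1/3/9 = -1/3*1/9 = -1/27)
p(t(5))*(23 - 1*3) = -(23 - 1*3)/27 = -(23 - 3)/27 = -1/27*20 = -20/27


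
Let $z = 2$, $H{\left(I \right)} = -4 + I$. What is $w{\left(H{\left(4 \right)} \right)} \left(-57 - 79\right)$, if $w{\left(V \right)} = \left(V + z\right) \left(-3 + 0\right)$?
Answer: $816$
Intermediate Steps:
$w{\left(V \right)} = -6 - 3 V$ ($w{\left(V \right)} = \left(V + 2\right) \left(-3 + 0\right) = \left(2 + V\right) \left(-3\right) = -6 - 3 V$)
$w{\left(H{\left(4 \right)} \right)} \left(-57 - 79\right) = \left(-6 - 3 \left(-4 + 4\right)\right) \left(-57 - 79\right) = \left(-6 - 0\right) \left(-136\right) = \left(-6 + 0\right) \left(-136\right) = \left(-6\right) \left(-136\right) = 816$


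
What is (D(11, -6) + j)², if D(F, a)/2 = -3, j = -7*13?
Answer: 9409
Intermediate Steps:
j = -91
D(F, a) = -6 (D(F, a) = 2*(-3) = -6)
(D(11, -6) + j)² = (-6 - 91)² = (-97)² = 9409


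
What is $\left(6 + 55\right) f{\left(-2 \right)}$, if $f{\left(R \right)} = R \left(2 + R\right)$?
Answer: $0$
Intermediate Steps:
$\left(6 + 55\right) f{\left(-2 \right)} = \left(6 + 55\right) \left(- 2 \left(2 - 2\right)\right) = 61 \left(\left(-2\right) 0\right) = 61 \cdot 0 = 0$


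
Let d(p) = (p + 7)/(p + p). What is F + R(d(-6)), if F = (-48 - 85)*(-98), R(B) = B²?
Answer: 1876897/144 ≈ 13034.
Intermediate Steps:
d(p) = (7 + p)/(2*p) (d(p) = (7 + p)/((2*p)) = (7 + p)*(1/(2*p)) = (7 + p)/(2*p))
F = 13034 (F = -133*(-98) = 13034)
F + R(d(-6)) = 13034 + ((½)*(7 - 6)/(-6))² = 13034 + ((½)*(-⅙)*1)² = 13034 + (-1/12)² = 13034 + 1/144 = 1876897/144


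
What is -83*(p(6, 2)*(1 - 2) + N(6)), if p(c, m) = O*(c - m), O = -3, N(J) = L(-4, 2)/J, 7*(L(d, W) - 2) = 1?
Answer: -14359/14 ≈ -1025.6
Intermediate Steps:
L(d, W) = 15/7 (L(d, W) = 2 + (⅐)*1 = 2 + ⅐ = 15/7)
N(J) = 15/(7*J)
p(c, m) = -3*c + 3*m (p(c, m) = -3*(c - m) = -3*c + 3*m)
-83*(p(6, 2)*(1 - 2) + N(6)) = -83*((-3*6 + 3*2)*(1 - 2) + (15/7)/6) = -83*((-18 + 6)*(-1) + (15/7)*(⅙)) = -83*(-12*(-1) + 5/14) = -83*(12 + 5/14) = -83*173/14 = -14359/14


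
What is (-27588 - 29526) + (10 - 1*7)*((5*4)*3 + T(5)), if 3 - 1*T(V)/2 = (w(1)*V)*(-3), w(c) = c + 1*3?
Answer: -56556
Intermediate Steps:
w(c) = 3 + c (w(c) = c + 3 = 3 + c)
T(V) = 6 + 24*V (T(V) = 6 - 2*(3 + 1)*V*(-3) = 6 - 2*4*V*(-3) = 6 - (-24)*V = 6 + 24*V)
(-27588 - 29526) + (10 - 1*7)*((5*4)*3 + T(5)) = (-27588 - 29526) + (10 - 1*7)*((5*4)*3 + (6 + 24*5)) = -57114 + (10 - 7)*(20*3 + (6 + 120)) = -57114 + 3*(60 + 126) = -57114 + 3*186 = -57114 + 558 = -56556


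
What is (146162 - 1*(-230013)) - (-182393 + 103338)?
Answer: 455230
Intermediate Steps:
(146162 - 1*(-230013)) - (-182393 + 103338) = (146162 + 230013) - 1*(-79055) = 376175 + 79055 = 455230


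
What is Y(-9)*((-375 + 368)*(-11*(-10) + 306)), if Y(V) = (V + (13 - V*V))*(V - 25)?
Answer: -7623616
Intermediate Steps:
Y(V) = (-25 + V)*(13 + V - V²) (Y(V) = (V + (13 - V²))*(-25 + V) = (13 + V - V²)*(-25 + V) = (-25 + V)*(13 + V - V²))
Y(-9)*((-375 + 368)*(-11*(-10) + 306)) = (-325 - 1*(-9)³ - 12*(-9) + 26*(-9)²)*((-375 + 368)*(-11*(-10) + 306)) = (-325 - 1*(-729) + 108 + 26*81)*(-7*(110 + 306)) = (-325 + 729 + 108 + 2106)*(-7*416) = 2618*(-2912) = -7623616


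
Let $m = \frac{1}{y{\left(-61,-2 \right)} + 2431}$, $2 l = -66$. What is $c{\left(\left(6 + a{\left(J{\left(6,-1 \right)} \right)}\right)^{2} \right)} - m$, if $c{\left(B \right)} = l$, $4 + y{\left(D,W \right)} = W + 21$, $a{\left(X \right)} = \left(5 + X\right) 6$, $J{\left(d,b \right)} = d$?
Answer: $- \frac{80719}{2446} \approx -33.0$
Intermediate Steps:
$l = -33$ ($l = \frac{1}{2} \left(-66\right) = -33$)
$a{\left(X \right)} = 30 + 6 X$
$y{\left(D,W \right)} = 17 + W$ ($y{\left(D,W \right)} = -4 + \left(W + 21\right) = -4 + \left(21 + W\right) = 17 + W$)
$c{\left(B \right)} = -33$
$m = \frac{1}{2446}$ ($m = \frac{1}{\left(17 - 2\right) + 2431} = \frac{1}{15 + 2431} = \frac{1}{2446} \approx 0.00040883$)
$c{\left(\left(6 + a{\left(J{\left(6,-1 \right)} \right)}\right)^{2} \right)} - m = -33 - \frac{1}{2446} = - \frac{80719}{2446}$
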